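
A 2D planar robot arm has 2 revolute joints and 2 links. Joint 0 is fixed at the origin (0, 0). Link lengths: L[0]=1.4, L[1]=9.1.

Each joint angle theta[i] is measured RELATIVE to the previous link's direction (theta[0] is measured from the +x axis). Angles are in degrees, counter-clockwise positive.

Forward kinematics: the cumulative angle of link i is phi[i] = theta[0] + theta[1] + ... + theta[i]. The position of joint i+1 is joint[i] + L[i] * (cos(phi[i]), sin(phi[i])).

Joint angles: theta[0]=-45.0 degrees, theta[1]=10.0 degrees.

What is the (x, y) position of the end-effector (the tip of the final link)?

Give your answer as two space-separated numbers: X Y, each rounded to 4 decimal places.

joint[0] = (0.0000, 0.0000)  (base)
link 0: phi[0] = -45 = -45 deg
  cos(-45 deg) = 0.7071, sin(-45 deg) = -0.7071
  joint[1] = (0.0000, 0.0000) + 1.4 * (0.7071, -0.7071) = (0.0000 + 0.9899, 0.0000 + -0.9899) = (0.9899, -0.9899)
link 1: phi[1] = -45 + 10 = -35 deg
  cos(-35 deg) = 0.8192, sin(-35 deg) = -0.5736
  joint[2] = (0.9899, -0.9899) + 9.1 * (0.8192, -0.5736) = (0.9899 + 7.4543, -0.9899 + -5.2195) = (8.4442, -6.2095)
End effector: (8.4442, -6.2095)

Answer: 8.4442 -6.2095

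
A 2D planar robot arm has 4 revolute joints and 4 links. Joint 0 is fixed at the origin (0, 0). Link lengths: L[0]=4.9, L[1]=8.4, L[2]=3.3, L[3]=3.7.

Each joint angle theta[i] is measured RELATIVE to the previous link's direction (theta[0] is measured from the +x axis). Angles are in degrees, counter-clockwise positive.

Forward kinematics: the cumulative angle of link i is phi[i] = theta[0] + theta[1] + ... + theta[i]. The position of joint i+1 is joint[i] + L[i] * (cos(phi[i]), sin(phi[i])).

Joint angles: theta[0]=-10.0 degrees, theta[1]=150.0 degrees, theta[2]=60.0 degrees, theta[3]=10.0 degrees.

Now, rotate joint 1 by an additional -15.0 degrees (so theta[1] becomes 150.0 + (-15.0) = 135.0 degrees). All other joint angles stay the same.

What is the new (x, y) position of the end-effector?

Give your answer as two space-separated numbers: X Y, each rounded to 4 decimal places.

Answer: -6.8539 4.7848

Derivation:
joint[0] = (0.0000, 0.0000)  (base)
link 0: phi[0] = -10 = -10 deg
  cos(-10 deg) = 0.9848, sin(-10 deg) = -0.1736
  joint[1] = (0.0000, 0.0000) + 4.9 * (0.9848, -0.1736) = (0.0000 + 4.8256, 0.0000 + -0.8509) = (4.8256, -0.8509)
link 1: phi[1] = -10 + 135 = 125 deg
  cos(125 deg) = -0.5736, sin(125 deg) = 0.8192
  joint[2] = (4.8256, -0.8509) + 8.4 * (-0.5736, 0.8192) = (4.8256 + -4.8180, -0.8509 + 6.8809) = (0.0075, 6.0300)
link 2: phi[2] = -10 + 135 + 60 = 185 deg
  cos(185 deg) = -0.9962, sin(185 deg) = -0.0872
  joint[3] = (0.0075, 6.0300) + 3.3 * (-0.9962, -0.0872) = (0.0075 + -3.2874, 6.0300 + -0.2876) = (-3.2799, 5.7424)
link 3: phi[3] = -10 + 135 + 60 + 10 = 195 deg
  cos(195 deg) = -0.9659, sin(195 deg) = -0.2588
  joint[4] = (-3.2799, 5.7424) + 3.7 * (-0.9659, -0.2588) = (-3.2799 + -3.5739, 5.7424 + -0.9576) = (-6.8539, 4.7848)
End effector: (-6.8539, 4.7848)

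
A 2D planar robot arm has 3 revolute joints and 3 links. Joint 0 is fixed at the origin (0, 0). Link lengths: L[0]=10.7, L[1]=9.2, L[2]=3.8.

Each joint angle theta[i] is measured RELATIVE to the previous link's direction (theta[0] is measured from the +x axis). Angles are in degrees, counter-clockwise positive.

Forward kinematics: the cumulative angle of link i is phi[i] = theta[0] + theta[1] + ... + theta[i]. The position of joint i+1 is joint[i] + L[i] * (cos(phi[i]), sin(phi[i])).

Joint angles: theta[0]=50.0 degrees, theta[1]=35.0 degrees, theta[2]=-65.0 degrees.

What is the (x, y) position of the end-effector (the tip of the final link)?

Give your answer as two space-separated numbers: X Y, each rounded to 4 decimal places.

Answer: 11.2505 18.6613

Derivation:
joint[0] = (0.0000, 0.0000)  (base)
link 0: phi[0] = 50 = 50 deg
  cos(50 deg) = 0.6428, sin(50 deg) = 0.7660
  joint[1] = (0.0000, 0.0000) + 10.7 * (0.6428, 0.7660) = (0.0000 + 6.8778, 0.0000 + 8.1967) = (6.8778, 8.1967)
link 1: phi[1] = 50 + 35 = 85 deg
  cos(85 deg) = 0.0872, sin(85 deg) = 0.9962
  joint[2] = (6.8778, 8.1967) + 9.2 * (0.0872, 0.9962) = (6.8778 + 0.8018, 8.1967 + 9.1650) = (7.6797, 17.3617)
link 2: phi[2] = 50 + 35 + -65 = 20 deg
  cos(20 deg) = 0.9397, sin(20 deg) = 0.3420
  joint[3] = (7.6797, 17.3617) + 3.8 * (0.9397, 0.3420) = (7.6797 + 3.5708, 17.3617 + 1.2997) = (11.2505, 18.6613)
End effector: (11.2505, 18.6613)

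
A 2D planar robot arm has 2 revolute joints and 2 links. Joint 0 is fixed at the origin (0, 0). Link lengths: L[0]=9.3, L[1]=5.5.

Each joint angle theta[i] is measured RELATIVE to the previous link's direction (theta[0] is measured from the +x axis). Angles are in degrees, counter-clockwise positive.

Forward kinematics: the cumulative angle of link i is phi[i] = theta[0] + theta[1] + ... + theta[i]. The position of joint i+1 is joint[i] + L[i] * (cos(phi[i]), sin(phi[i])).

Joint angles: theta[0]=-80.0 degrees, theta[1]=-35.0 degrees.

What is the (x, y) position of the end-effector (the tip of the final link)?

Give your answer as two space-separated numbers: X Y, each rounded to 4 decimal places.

joint[0] = (0.0000, 0.0000)  (base)
link 0: phi[0] = -80 = -80 deg
  cos(-80 deg) = 0.1736, sin(-80 deg) = -0.9848
  joint[1] = (0.0000, 0.0000) + 9.3 * (0.1736, -0.9848) = (0.0000 + 1.6149, 0.0000 + -9.1587) = (1.6149, -9.1587)
link 1: phi[1] = -80 + -35 = -115 deg
  cos(-115 deg) = -0.4226, sin(-115 deg) = -0.9063
  joint[2] = (1.6149, -9.1587) + 5.5 * (-0.4226, -0.9063) = (1.6149 + -2.3244, -9.1587 + -4.9847) = (-0.7095, -14.1434)
End effector: (-0.7095, -14.1434)

Answer: -0.7095 -14.1434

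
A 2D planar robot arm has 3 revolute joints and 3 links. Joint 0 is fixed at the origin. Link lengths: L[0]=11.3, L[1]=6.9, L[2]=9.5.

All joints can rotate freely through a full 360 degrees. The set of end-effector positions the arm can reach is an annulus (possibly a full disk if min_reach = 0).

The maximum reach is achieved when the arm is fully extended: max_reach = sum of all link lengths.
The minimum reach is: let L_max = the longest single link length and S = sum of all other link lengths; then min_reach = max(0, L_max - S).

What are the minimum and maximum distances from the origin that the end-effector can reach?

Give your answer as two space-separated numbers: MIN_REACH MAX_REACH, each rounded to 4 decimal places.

Link lengths: [11.3, 6.9, 9.5]
max_reach = 11.3 + 6.9 + 9.5 = 27.7
L_max = max([11.3, 6.9, 9.5]) = 11.3
S (sum of others) = 27.7 - 11.3 = 16.4
min_reach = max(0, 11.3 - 16.4) = max(0, -5.1) = 0

Answer: 0.0000 27.7000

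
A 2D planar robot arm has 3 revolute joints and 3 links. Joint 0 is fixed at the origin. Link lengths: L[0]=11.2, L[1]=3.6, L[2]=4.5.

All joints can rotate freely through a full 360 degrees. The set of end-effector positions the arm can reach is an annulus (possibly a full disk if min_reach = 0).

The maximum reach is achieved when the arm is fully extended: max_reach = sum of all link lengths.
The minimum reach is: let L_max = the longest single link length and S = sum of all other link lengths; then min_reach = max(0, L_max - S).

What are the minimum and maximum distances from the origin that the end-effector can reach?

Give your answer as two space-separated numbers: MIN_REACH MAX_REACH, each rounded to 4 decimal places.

Answer: 3.1000 19.3000

Derivation:
Link lengths: [11.2, 3.6, 4.5]
max_reach = 11.2 + 3.6 + 4.5 = 19.3
L_max = max([11.2, 3.6, 4.5]) = 11.2
S (sum of others) = 19.3 - 11.2 = 8.1
min_reach = max(0, 11.2 - 8.1) = max(0, 3.1) = 3.1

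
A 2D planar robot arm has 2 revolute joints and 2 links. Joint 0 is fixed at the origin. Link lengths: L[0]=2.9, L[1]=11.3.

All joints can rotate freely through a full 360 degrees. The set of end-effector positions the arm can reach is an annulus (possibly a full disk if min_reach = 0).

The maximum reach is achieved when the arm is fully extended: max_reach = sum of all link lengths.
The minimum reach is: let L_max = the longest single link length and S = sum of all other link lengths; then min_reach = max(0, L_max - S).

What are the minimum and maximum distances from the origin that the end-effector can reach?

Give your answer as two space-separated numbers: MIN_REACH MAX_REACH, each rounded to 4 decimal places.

Answer: 8.4000 14.2000

Derivation:
Link lengths: [2.9, 11.3]
max_reach = 2.9 + 11.3 = 14.2
L_max = max([2.9, 11.3]) = 11.3
S (sum of others) = 14.2 - 11.3 = 2.9
min_reach = max(0, 11.3 - 2.9) = max(0, 8.4) = 8.4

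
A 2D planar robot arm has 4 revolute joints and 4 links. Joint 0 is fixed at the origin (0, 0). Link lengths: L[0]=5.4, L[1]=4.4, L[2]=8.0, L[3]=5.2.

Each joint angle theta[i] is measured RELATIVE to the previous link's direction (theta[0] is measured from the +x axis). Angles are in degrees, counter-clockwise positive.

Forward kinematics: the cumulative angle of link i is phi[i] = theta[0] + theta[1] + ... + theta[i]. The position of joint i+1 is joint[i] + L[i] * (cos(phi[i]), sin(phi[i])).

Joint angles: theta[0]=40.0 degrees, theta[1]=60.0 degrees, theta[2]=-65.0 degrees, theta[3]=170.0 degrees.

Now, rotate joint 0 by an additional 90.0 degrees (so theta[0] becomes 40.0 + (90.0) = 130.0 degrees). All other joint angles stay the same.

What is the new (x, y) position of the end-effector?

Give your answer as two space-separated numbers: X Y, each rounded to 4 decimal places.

joint[0] = (0.0000, 0.0000)  (base)
link 0: phi[0] = 130 = 130 deg
  cos(130 deg) = -0.6428, sin(130 deg) = 0.7660
  joint[1] = (0.0000, 0.0000) + 5.4 * (-0.6428, 0.7660) = (0.0000 + -3.4711, 0.0000 + 4.1366) = (-3.4711, 4.1366)
link 1: phi[1] = 130 + 60 = 190 deg
  cos(190 deg) = -0.9848, sin(190 deg) = -0.1736
  joint[2] = (-3.4711, 4.1366) + 4.4 * (-0.9848, -0.1736) = (-3.4711 + -4.3332, 4.1366 + -0.7641) = (-7.8042, 3.3726)
link 2: phi[2] = 130 + 60 + -65 = 125 deg
  cos(125 deg) = -0.5736, sin(125 deg) = 0.8192
  joint[3] = (-7.8042, 3.3726) + 8 * (-0.5736, 0.8192) = (-7.8042 + -4.5886, 3.3726 + 6.5532) = (-12.3928, 9.9258)
link 3: phi[3] = 130 + 60 + -65 + 170 = 295 deg
  cos(295 deg) = 0.4226, sin(295 deg) = -0.9063
  joint[4] = (-12.3928, 9.9258) + 5.2 * (0.4226, -0.9063) = (-12.3928 + 2.1976, 9.9258 + -4.7128) = (-10.1952, 5.2130)
End effector: (-10.1952, 5.2130)

Answer: -10.1952 5.2130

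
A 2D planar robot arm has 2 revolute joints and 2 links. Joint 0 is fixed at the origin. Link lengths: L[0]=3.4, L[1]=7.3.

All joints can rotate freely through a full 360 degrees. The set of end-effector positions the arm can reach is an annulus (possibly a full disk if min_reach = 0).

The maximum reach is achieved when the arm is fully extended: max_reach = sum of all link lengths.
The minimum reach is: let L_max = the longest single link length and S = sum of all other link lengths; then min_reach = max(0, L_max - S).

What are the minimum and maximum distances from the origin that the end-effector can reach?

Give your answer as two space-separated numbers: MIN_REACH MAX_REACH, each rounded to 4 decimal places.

Link lengths: [3.4, 7.3]
max_reach = 3.4 + 7.3 = 10.7
L_max = max([3.4, 7.3]) = 7.3
S (sum of others) = 10.7 - 7.3 = 3.4
min_reach = max(0, 7.3 - 3.4) = max(0, 3.9) = 3.9

Answer: 3.9000 10.7000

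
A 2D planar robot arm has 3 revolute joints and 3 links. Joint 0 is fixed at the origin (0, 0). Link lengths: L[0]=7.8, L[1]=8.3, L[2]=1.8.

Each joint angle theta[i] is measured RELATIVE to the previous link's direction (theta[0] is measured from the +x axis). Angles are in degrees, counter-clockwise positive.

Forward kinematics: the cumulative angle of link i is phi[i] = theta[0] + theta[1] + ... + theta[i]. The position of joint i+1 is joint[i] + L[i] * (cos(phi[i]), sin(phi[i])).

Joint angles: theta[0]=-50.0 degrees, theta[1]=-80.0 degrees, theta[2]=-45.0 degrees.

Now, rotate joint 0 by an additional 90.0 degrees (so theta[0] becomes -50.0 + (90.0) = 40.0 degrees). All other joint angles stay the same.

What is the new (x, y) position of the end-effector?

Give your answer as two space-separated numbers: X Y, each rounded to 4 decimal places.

Answer: 12.4902 -2.1145

Derivation:
joint[0] = (0.0000, 0.0000)  (base)
link 0: phi[0] = 40 = 40 deg
  cos(40 deg) = 0.7660, sin(40 deg) = 0.6428
  joint[1] = (0.0000, 0.0000) + 7.8 * (0.7660, 0.6428) = (0.0000 + 5.9751, 0.0000 + 5.0137) = (5.9751, 5.0137)
link 1: phi[1] = 40 + -80 = -40 deg
  cos(-40 deg) = 0.7660, sin(-40 deg) = -0.6428
  joint[2] = (5.9751, 5.0137) + 8.3 * (0.7660, -0.6428) = (5.9751 + 6.3582, 5.0137 + -5.3351) = (12.3333, -0.3214)
link 2: phi[2] = 40 + -80 + -45 = -85 deg
  cos(-85 deg) = 0.0872, sin(-85 deg) = -0.9962
  joint[3] = (12.3333, -0.3214) + 1.8 * (0.0872, -0.9962) = (12.3333 + 0.1569, -0.3214 + -1.7932) = (12.4902, -2.1145)
End effector: (12.4902, -2.1145)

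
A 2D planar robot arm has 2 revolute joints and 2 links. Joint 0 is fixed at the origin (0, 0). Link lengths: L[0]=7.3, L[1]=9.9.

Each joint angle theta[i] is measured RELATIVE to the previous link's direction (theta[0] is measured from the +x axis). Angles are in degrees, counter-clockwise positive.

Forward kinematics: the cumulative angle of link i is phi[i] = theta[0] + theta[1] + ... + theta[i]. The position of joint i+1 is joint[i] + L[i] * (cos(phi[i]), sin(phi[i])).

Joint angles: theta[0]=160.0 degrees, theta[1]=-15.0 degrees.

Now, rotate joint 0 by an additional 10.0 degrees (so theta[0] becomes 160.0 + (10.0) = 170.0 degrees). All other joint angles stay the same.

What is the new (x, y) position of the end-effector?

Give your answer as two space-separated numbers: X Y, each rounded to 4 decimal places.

joint[0] = (0.0000, 0.0000)  (base)
link 0: phi[0] = 170 = 170 deg
  cos(170 deg) = -0.9848, sin(170 deg) = 0.1736
  joint[1] = (0.0000, 0.0000) + 7.3 * (-0.9848, 0.1736) = (0.0000 + -7.1891, 0.0000 + 1.2676) = (-7.1891, 1.2676)
link 1: phi[1] = 170 + -15 = 155 deg
  cos(155 deg) = -0.9063, sin(155 deg) = 0.4226
  joint[2] = (-7.1891, 1.2676) + 9.9 * (-0.9063, 0.4226) = (-7.1891 + -8.9724, 1.2676 + 4.1839) = (-16.1615, 5.4516)
End effector: (-16.1615, 5.4516)

Answer: -16.1615 5.4516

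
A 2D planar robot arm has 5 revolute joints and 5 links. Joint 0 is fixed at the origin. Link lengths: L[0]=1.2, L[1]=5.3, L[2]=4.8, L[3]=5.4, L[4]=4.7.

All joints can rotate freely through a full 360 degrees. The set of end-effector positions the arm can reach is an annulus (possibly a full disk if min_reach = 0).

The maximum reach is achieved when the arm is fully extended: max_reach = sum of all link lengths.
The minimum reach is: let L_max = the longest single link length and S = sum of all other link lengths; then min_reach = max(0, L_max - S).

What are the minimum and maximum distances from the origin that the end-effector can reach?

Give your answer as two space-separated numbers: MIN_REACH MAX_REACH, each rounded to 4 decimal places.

Answer: 0.0000 21.4000

Derivation:
Link lengths: [1.2, 5.3, 4.8, 5.4, 4.7]
max_reach = 1.2 + 5.3 + 4.8 + 5.4 + 4.7 = 21.4
L_max = max([1.2, 5.3, 4.8, 5.4, 4.7]) = 5.4
S (sum of others) = 21.4 - 5.4 = 16
min_reach = max(0, 5.4 - 16) = max(0, -10.6) = 0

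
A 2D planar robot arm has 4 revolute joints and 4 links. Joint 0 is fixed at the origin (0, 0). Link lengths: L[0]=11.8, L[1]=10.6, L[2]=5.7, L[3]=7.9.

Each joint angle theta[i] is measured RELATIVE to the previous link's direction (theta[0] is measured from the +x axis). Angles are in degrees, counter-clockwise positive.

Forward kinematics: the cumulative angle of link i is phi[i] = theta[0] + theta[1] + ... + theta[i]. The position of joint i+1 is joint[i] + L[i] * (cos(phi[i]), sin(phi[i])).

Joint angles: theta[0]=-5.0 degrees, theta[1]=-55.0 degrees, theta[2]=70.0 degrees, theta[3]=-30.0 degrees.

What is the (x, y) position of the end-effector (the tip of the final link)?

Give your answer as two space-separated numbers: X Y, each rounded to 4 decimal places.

Answer: 30.0921 -11.9205

Derivation:
joint[0] = (0.0000, 0.0000)  (base)
link 0: phi[0] = -5 = -5 deg
  cos(-5 deg) = 0.9962, sin(-5 deg) = -0.0872
  joint[1] = (0.0000, 0.0000) + 11.8 * (0.9962, -0.0872) = (0.0000 + 11.7551, 0.0000 + -1.0284) = (11.7551, -1.0284)
link 1: phi[1] = -5 + -55 = -60 deg
  cos(-60 deg) = 0.5000, sin(-60 deg) = -0.8660
  joint[2] = (11.7551, -1.0284) + 10.6 * (0.5000, -0.8660) = (11.7551 + 5.3000, -1.0284 + -9.1799) = (17.0551, -10.2083)
link 2: phi[2] = -5 + -55 + 70 = 10 deg
  cos(10 deg) = 0.9848, sin(10 deg) = 0.1736
  joint[3] = (17.0551, -10.2083) + 5.7 * (0.9848, 0.1736) = (17.0551 + 5.6134, -10.2083 + 0.9898) = (22.6685, -9.2185)
link 3: phi[3] = -5 + -55 + 70 + -30 = -20 deg
  cos(-20 deg) = 0.9397, sin(-20 deg) = -0.3420
  joint[4] = (22.6685, -9.2185) + 7.9 * (0.9397, -0.3420) = (22.6685 + 7.4236, -9.2185 + -2.7020) = (30.0921, -11.9205)
End effector: (30.0921, -11.9205)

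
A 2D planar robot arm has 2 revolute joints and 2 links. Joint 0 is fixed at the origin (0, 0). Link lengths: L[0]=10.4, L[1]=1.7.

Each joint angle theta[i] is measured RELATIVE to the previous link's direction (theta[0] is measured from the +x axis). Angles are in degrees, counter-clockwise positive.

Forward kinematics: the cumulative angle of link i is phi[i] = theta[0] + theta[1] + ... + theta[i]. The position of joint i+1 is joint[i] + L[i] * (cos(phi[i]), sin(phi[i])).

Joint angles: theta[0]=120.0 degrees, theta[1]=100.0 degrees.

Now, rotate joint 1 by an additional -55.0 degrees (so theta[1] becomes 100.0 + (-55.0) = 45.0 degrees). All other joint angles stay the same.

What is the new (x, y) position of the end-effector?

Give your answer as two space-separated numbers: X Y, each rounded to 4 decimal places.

Answer: -6.8421 9.4467

Derivation:
joint[0] = (0.0000, 0.0000)  (base)
link 0: phi[0] = 120 = 120 deg
  cos(120 deg) = -0.5000, sin(120 deg) = 0.8660
  joint[1] = (0.0000, 0.0000) + 10.4 * (-0.5000, 0.8660) = (0.0000 + -5.2000, 0.0000 + 9.0067) = (-5.2000, 9.0067)
link 1: phi[1] = 120 + 45 = 165 deg
  cos(165 deg) = -0.9659, sin(165 deg) = 0.2588
  joint[2] = (-5.2000, 9.0067) + 1.7 * (-0.9659, 0.2588) = (-5.2000 + -1.6421, 9.0067 + 0.4400) = (-6.8421, 9.4467)
End effector: (-6.8421, 9.4467)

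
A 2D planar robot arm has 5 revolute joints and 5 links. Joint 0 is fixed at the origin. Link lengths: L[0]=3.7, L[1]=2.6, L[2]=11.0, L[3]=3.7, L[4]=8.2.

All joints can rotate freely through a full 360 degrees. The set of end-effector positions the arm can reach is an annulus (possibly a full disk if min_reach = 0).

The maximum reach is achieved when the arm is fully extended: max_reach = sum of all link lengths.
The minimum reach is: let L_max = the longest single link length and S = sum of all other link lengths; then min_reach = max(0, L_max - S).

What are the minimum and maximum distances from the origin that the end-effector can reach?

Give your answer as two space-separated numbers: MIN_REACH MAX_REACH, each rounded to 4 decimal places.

Link lengths: [3.7, 2.6, 11.0, 3.7, 8.2]
max_reach = 3.7 + 2.6 + 11 + 3.7 + 8.2 = 29.2
L_max = max([3.7, 2.6, 11.0, 3.7, 8.2]) = 11
S (sum of others) = 29.2 - 11 = 18.2
min_reach = max(0, 11 - 18.2) = max(0, -7.2) = 0

Answer: 0.0000 29.2000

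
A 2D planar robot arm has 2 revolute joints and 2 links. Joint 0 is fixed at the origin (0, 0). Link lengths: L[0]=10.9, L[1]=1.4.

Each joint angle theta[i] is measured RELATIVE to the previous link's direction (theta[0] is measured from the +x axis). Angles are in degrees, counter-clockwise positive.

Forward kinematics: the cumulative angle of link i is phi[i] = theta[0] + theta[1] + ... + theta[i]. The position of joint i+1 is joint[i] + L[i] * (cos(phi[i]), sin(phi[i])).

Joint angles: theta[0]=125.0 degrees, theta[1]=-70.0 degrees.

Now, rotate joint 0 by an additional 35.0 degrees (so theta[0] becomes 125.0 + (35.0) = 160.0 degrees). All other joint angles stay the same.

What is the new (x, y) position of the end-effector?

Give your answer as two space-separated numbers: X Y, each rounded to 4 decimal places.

Answer: -10.2426 5.1280

Derivation:
joint[0] = (0.0000, 0.0000)  (base)
link 0: phi[0] = 160 = 160 deg
  cos(160 deg) = -0.9397, sin(160 deg) = 0.3420
  joint[1] = (0.0000, 0.0000) + 10.9 * (-0.9397, 0.3420) = (0.0000 + -10.2426, 0.0000 + 3.7280) = (-10.2426, 3.7280)
link 1: phi[1] = 160 + -70 = 90 deg
  cos(90 deg) = 0.0000, sin(90 deg) = 1.0000
  joint[2] = (-10.2426, 3.7280) + 1.4 * (0.0000, 1.0000) = (-10.2426 + 0.0000, 3.7280 + 1.4000) = (-10.2426, 5.1280)
End effector: (-10.2426, 5.1280)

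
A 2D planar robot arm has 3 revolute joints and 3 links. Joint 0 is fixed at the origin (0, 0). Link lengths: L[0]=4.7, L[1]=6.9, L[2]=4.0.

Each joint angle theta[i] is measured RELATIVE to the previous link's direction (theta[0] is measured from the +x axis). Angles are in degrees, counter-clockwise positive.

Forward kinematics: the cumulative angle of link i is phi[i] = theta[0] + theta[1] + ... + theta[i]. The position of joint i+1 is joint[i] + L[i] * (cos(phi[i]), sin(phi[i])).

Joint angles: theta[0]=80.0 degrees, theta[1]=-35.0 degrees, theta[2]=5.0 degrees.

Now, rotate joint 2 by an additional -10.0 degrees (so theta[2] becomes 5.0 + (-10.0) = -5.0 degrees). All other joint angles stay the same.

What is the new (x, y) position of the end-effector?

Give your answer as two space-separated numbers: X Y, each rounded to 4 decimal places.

joint[0] = (0.0000, 0.0000)  (base)
link 0: phi[0] = 80 = 80 deg
  cos(80 deg) = 0.1736, sin(80 deg) = 0.9848
  joint[1] = (0.0000, 0.0000) + 4.7 * (0.1736, 0.9848) = (0.0000 + 0.8161, 0.0000 + 4.6286) = (0.8161, 4.6286)
link 1: phi[1] = 80 + -35 = 45 deg
  cos(45 deg) = 0.7071, sin(45 deg) = 0.7071
  joint[2] = (0.8161, 4.6286) + 6.9 * (0.7071, 0.7071) = (0.8161 + 4.8790, 4.6286 + 4.8790) = (5.6952, 9.5076)
link 2: phi[2] = 80 + -35 + -5 = 40 deg
  cos(40 deg) = 0.7660, sin(40 deg) = 0.6428
  joint[3] = (5.6952, 9.5076) + 4 * (0.7660, 0.6428) = (5.6952 + 3.0642, 9.5076 + 2.5712) = (8.7594, 12.0788)
End effector: (8.7594, 12.0788)

Answer: 8.7594 12.0788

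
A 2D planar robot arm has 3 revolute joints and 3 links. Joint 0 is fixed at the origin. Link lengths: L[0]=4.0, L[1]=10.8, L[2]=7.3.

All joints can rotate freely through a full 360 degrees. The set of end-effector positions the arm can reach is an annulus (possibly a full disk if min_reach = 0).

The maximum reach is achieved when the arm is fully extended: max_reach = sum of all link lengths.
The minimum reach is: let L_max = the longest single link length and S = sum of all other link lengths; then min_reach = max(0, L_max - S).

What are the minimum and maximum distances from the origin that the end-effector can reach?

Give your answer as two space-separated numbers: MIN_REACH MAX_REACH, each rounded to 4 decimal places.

Link lengths: [4.0, 10.8, 7.3]
max_reach = 4 + 10.8 + 7.3 = 22.1
L_max = max([4.0, 10.8, 7.3]) = 10.8
S (sum of others) = 22.1 - 10.8 = 11.3
min_reach = max(0, 10.8 - 11.3) = max(0, -0.5) = 0

Answer: 0.0000 22.1000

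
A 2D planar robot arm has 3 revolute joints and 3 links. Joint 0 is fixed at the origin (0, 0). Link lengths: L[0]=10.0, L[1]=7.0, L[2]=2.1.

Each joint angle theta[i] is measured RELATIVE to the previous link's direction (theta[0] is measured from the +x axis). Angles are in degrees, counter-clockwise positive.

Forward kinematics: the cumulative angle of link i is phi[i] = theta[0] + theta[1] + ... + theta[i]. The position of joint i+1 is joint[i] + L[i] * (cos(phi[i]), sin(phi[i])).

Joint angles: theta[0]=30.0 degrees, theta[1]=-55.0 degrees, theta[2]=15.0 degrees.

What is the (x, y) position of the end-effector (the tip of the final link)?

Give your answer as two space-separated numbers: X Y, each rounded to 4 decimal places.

joint[0] = (0.0000, 0.0000)  (base)
link 0: phi[0] = 30 = 30 deg
  cos(30 deg) = 0.8660, sin(30 deg) = 0.5000
  joint[1] = (0.0000, 0.0000) + 10 * (0.8660, 0.5000) = (0.0000 + 8.6603, 0.0000 + 5.0000) = (8.6603, 5.0000)
link 1: phi[1] = 30 + -55 = -25 deg
  cos(-25 deg) = 0.9063, sin(-25 deg) = -0.4226
  joint[2] = (8.6603, 5.0000) + 7 * (0.9063, -0.4226) = (8.6603 + 6.3442, 5.0000 + -2.9583) = (15.0044, 2.0417)
link 2: phi[2] = 30 + -55 + 15 = -10 deg
  cos(-10 deg) = 0.9848, sin(-10 deg) = -0.1736
  joint[3] = (15.0044, 2.0417) + 2.1 * (0.9848, -0.1736) = (15.0044 + 2.0681, 2.0417 + -0.3647) = (17.0725, 1.6770)
End effector: (17.0725, 1.6770)

Answer: 17.0725 1.6770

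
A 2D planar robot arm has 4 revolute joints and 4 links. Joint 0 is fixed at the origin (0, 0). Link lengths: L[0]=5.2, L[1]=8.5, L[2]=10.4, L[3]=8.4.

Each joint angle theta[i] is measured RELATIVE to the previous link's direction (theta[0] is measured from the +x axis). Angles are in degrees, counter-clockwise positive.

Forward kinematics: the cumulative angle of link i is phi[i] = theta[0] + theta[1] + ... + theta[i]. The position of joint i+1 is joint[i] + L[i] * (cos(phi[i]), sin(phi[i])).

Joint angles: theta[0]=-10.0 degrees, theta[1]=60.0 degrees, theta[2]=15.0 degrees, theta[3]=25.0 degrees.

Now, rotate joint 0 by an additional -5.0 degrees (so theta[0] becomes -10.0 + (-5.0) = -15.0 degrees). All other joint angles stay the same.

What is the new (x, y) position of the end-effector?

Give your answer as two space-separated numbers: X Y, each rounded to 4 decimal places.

Answer: 16.9653 22.0392

Derivation:
joint[0] = (0.0000, 0.0000)  (base)
link 0: phi[0] = -15 = -15 deg
  cos(-15 deg) = 0.9659, sin(-15 deg) = -0.2588
  joint[1] = (0.0000, 0.0000) + 5.2 * (0.9659, -0.2588) = (0.0000 + 5.0228, 0.0000 + -1.3459) = (5.0228, -1.3459)
link 1: phi[1] = -15 + 60 = 45 deg
  cos(45 deg) = 0.7071, sin(45 deg) = 0.7071
  joint[2] = (5.0228, -1.3459) + 8.5 * (0.7071, 0.7071) = (5.0228 + 6.0104, -1.3459 + 6.0104) = (11.0332, 4.6645)
link 2: phi[2] = -15 + 60 + 15 = 60 deg
  cos(60 deg) = 0.5000, sin(60 deg) = 0.8660
  joint[3] = (11.0332, 4.6645) + 10.4 * (0.5000, 0.8660) = (11.0332 + 5.2000, 4.6645 + 9.0067) = (16.2332, 13.6712)
link 3: phi[3] = -15 + 60 + 15 + 25 = 85 deg
  cos(85 deg) = 0.0872, sin(85 deg) = 0.9962
  joint[4] = (16.2332, 13.6712) + 8.4 * (0.0872, 0.9962) = (16.2332 + 0.7321, 13.6712 + 8.3680) = (16.9653, 22.0392)
End effector: (16.9653, 22.0392)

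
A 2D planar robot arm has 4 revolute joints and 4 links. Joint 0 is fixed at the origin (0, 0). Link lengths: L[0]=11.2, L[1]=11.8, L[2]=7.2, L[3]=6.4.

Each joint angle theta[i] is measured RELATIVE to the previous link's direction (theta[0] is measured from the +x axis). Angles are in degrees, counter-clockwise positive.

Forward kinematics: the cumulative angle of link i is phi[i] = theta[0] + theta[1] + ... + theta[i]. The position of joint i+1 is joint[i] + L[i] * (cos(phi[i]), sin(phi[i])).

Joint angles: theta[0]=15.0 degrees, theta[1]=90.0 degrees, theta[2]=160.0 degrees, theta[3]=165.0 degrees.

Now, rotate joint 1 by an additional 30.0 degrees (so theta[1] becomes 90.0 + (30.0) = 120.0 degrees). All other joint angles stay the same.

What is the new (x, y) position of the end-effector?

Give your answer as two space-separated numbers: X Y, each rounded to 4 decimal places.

Answer: 4.4060 11.0200

Derivation:
joint[0] = (0.0000, 0.0000)  (base)
link 0: phi[0] = 15 = 15 deg
  cos(15 deg) = 0.9659, sin(15 deg) = 0.2588
  joint[1] = (0.0000, 0.0000) + 11.2 * (0.9659, 0.2588) = (0.0000 + 10.8184, 0.0000 + 2.8988) = (10.8184, 2.8988)
link 1: phi[1] = 15 + 120 = 135 deg
  cos(135 deg) = -0.7071, sin(135 deg) = 0.7071
  joint[2] = (10.8184, 2.8988) + 11.8 * (-0.7071, 0.7071) = (10.8184 + -8.3439, 2.8988 + 8.3439) = (2.4745, 11.2426)
link 2: phi[2] = 15 + 120 + 160 = 295 deg
  cos(295 deg) = 0.4226, sin(295 deg) = -0.9063
  joint[3] = (2.4745, 11.2426) + 7.2 * (0.4226, -0.9063) = (2.4745 + 3.0429, 11.2426 + -6.5254) = (5.5174, 4.7172)
link 3: phi[3] = 15 + 120 + 160 + 165 = 460 deg
  cos(460 deg) = -0.1736, sin(460 deg) = 0.9848
  joint[4] = (5.5174, 4.7172) + 6.4 * (-0.1736, 0.9848) = (5.5174 + -1.1113, 4.7172 + 6.3028) = (4.4060, 11.0200)
End effector: (4.4060, 11.0200)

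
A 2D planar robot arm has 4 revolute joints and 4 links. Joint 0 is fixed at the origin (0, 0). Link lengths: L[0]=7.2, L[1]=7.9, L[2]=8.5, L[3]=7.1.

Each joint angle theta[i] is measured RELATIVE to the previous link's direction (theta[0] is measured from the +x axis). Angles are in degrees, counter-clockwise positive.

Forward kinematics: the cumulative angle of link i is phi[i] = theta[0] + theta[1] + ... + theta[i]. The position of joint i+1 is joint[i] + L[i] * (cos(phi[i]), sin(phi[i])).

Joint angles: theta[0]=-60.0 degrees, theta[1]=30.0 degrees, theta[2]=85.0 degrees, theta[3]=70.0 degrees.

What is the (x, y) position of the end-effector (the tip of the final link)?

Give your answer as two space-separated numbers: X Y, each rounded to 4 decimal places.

joint[0] = (0.0000, 0.0000)  (base)
link 0: phi[0] = -60 = -60 deg
  cos(-60 deg) = 0.5000, sin(-60 deg) = -0.8660
  joint[1] = (0.0000, 0.0000) + 7.2 * (0.5000, -0.8660) = (0.0000 + 3.6000, 0.0000 + -6.2354) = (3.6000, -6.2354)
link 1: phi[1] = -60 + 30 = -30 deg
  cos(-30 deg) = 0.8660, sin(-30 deg) = -0.5000
  joint[2] = (3.6000, -6.2354) + 7.9 * (0.8660, -0.5000) = (3.6000 + 6.8416, -6.2354 + -3.9500) = (10.4416, -10.1854)
link 2: phi[2] = -60 + 30 + 85 = 55 deg
  cos(55 deg) = 0.5736, sin(55 deg) = 0.8192
  joint[3] = (10.4416, -10.1854) + 8.5 * (0.5736, 0.8192) = (10.4416 + 4.8754, -10.1854 + 6.9628) = (15.3170, -3.2226)
link 3: phi[3] = -60 + 30 + 85 + 70 = 125 deg
  cos(125 deg) = -0.5736, sin(125 deg) = 0.8192
  joint[4] = (15.3170, -3.2226) + 7.1 * (-0.5736, 0.8192) = (15.3170 + -4.0724, -3.2226 + 5.8160) = (11.2446, 2.5934)
End effector: (11.2446, 2.5934)

Answer: 11.2446 2.5934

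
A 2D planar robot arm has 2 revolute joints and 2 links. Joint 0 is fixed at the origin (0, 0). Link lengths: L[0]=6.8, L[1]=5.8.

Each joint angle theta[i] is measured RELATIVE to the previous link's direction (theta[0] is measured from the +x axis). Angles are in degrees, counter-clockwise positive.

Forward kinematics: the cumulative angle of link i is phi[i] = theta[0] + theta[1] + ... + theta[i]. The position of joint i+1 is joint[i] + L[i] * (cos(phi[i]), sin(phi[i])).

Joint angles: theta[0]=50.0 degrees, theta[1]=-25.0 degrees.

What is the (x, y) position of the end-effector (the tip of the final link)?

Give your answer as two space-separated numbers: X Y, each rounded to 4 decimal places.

joint[0] = (0.0000, 0.0000)  (base)
link 0: phi[0] = 50 = 50 deg
  cos(50 deg) = 0.6428, sin(50 deg) = 0.7660
  joint[1] = (0.0000, 0.0000) + 6.8 * (0.6428, 0.7660) = (0.0000 + 4.3710, 0.0000 + 5.2091) = (4.3710, 5.2091)
link 1: phi[1] = 50 + -25 = 25 deg
  cos(25 deg) = 0.9063, sin(25 deg) = 0.4226
  joint[2] = (4.3710, 5.2091) + 5.8 * (0.9063, 0.4226) = (4.3710 + 5.2566, 5.2091 + 2.4512) = (9.6275, 7.6603)
End effector: (9.6275, 7.6603)

Answer: 9.6275 7.6603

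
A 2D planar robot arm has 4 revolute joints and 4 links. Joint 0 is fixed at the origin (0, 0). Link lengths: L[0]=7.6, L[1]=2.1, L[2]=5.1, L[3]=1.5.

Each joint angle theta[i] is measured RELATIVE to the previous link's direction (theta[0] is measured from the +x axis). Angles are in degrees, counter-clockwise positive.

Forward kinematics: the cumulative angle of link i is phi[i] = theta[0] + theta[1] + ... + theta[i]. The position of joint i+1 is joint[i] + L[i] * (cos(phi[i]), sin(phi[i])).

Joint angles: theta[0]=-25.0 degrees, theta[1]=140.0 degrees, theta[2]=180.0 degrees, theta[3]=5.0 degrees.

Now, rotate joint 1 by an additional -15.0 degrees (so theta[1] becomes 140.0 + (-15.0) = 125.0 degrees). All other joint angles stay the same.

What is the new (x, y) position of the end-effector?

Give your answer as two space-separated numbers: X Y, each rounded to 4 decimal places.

joint[0] = (0.0000, 0.0000)  (base)
link 0: phi[0] = -25 = -25 deg
  cos(-25 deg) = 0.9063, sin(-25 deg) = -0.4226
  joint[1] = (0.0000, 0.0000) + 7.6 * (0.9063, -0.4226) = (0.0000 + 6.8879, 0.0000 + -3.2119) = (6.8879, -3.2119)
link 1: phi[1] = -25 + 125 = 100 deg
  cos(100 deg) = -0.1736, sin(100 deg) = 0.9848
  joint[2] = (6.8879, -3.2119) + 2.1 * (-0.1736, 0.9848) = (6.8879 + -0.3647, -3.2119 + 2.0681) = (6.5233, -1.1438)
link 2: phi[2] = -25 + 125 + 180 = 280 deg
  cos(280 deg) = 0.1736, sin(280 deg) = -0.9848
  joint[3] = (6.5233, -1.1438) + 5.1 * (0.1736, -0.9848) = (6.5233 + 0.8856, -1.1438 + -5.0225) = (7.4089, -6.1663)
link 3: phi[3] = -25 + 125 + 180 + 5 = 285 deg
  cos(285 deg) = 0.2588, sin(285 deg) = -0.9659
  joint[4] = (7.4089, -6.1663) + 1.5 * (0.2588, -0.9659) = (7.4089 + 0.3882, -6.1663 + -1.4489) = (7.7971, -7.6152)
End effector: (7.7971, -7.6152)

Answer: 7.7971 -7.6152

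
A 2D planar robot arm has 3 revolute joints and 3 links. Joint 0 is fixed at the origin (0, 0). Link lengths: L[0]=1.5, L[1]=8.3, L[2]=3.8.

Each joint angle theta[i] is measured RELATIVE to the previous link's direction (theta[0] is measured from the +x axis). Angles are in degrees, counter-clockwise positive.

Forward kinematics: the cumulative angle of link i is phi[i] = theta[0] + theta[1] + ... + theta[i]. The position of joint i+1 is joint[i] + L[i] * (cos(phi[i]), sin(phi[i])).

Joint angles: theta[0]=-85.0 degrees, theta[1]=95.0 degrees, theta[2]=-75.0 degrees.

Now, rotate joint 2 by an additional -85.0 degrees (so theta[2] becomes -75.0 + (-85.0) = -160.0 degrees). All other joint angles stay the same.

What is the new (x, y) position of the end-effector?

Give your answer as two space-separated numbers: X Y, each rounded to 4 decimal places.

joint[0] = (0.0000, 0.0000)  (base)
link 0: phi[0] = -85 = -85 deg
  cos(-85 deg) = 0.0872, sin(-85 deg) = -0.9962
  joint[1] = (0.0000, 0.0000) + 1.5 * (0.0872, -0.9962) = (0.0000 + 0.1307, 0.0000 + -1.4943) = (0.1307, -1.4943)
link 1: phi[1] = -85 + 95 = 10 deg
  cos(10 deg) = 0.9848, sin(10 deg) = 0.1736
  joint[2] = (0.1307, -1.4943) + 8.3 * (0.9848, 0.1736) = (0.1307 + 8.1739, -1.4943 + 1.4413) = (8.3046, -0.0530)
link 2: phi[2] = -85 + 95 + -160 = -150 deg
  cos(-150 deg) = -0.8660, sin(-150 deg) = -0.5000
  joint[3] = (8.3046, -0.0530) + 3.8 * (-0.8660, -0.5000) = (8.3046 + -3.2909, -0.0530 + -1.9000) = (5.0137, -1.9530)
End effector: (5.0137, -1.9530)

Answer: 5.0137 -1.9530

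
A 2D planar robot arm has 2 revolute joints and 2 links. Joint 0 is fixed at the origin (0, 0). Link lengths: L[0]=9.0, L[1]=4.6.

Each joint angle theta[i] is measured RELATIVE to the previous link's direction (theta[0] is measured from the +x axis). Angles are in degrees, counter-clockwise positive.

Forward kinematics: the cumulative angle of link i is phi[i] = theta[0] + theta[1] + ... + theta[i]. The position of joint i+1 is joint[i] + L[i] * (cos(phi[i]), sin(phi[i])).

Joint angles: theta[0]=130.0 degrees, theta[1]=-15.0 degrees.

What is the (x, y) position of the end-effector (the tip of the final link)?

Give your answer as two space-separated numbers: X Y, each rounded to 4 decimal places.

joint[0] = (0.0000, 0.0000)  (base)
link 0: phi[0] = 130 = 130 deg
  cos(130 deg) = -0.6428, sin(130 deg) = 0.7660
  joint[1] = (0.0000, 0.0000) + 9 * (-0.6428, 0.7660) = (0.0000 + -5.7851, 0.0000 + 6.8944) = (-5.7851, 6.8944)
link 1: phi[1] = 130 + -15 = 115 deg
  cos(115 deg) = -0.4226, sin(115 deg) = 0.9063
  joint[2] = (-5.7851, 6.8944) + 4.6 * (-0.4226, 0.9063) = (-5.7851 + -1.9440, 6.8944 + 4.1690) = (-7.7291, 11.0634)
End effector: (-7.7291, 11.0634)

Answer: -7.7291 11.0634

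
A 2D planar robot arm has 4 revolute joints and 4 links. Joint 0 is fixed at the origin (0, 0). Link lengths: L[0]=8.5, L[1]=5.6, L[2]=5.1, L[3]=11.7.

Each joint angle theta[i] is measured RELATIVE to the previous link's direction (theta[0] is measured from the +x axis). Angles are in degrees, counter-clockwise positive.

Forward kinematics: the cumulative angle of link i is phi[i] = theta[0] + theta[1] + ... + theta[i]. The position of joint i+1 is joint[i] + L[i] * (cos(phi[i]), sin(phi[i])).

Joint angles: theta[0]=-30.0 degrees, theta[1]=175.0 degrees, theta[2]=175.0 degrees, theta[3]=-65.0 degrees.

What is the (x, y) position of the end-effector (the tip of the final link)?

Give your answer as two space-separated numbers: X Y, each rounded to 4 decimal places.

joint[0] = (0.0000, 0.0000)  (base)
link 0: phi[0] = -30 = -30 deg
  cos(-30 deg) = 0.8660, sin(-30 deg) = -0.5000
  joint[1] = (0.0000, 0.0000) + 8.5 * (0.8660, -0.5000) = (0.0000 + 7.3612, 0.0000 + -4.2500) = (7.3612, -4.2500)
link 1: phi[1] = -30 + 175 = 145 deg
  cos(145 deg) = -0.8192, sin(145 deg) = 0.5736
  joint[2] = (7.3612, -4.2500) + 5.6 * (-0.8192, 0.5736) = (7.3612 + -4.5873, -4.2500 + 3.2120) = (2.7740, -1.0380)
link 2: phi[2] = -30 + 175 + 175 = 320 deg
  cos(320 deg) = 0.7660, sin(320 deg) = -0.6428
  joint[3] = (2.7740, -1.0380) + 5.1 * (0.7660, -0.6428) = (2.7740 + 3.9068, -1.0380 + -3.2782) = (6.6808, -4.3162)
link 3: phi[3] = -30 + 175 + 175 + -65 = 255 deg
  cos(255 deg) = -0.2588, sin(255 deg) = -0.9659
  joint[4] = (6.6808, -4.3162) + 11.7 * (-0.2588, -0.9659) = (6.6808 + -3.0282, -4.3162 + -11.3013) = (3.6526, -15.6175)
End effector: (3.6526, -15.6175)

Answer: 3.6526 -15.6175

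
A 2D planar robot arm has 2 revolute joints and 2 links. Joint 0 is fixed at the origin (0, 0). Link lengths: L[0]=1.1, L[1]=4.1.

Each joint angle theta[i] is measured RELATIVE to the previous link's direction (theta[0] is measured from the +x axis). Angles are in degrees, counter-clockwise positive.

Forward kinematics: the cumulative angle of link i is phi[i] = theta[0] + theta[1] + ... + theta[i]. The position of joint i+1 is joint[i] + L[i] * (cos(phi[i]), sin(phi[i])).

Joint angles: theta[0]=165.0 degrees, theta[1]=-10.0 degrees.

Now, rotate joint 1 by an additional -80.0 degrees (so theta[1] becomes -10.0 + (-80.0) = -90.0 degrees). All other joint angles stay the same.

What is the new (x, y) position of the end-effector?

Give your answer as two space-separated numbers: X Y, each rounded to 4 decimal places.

joint[0] = (0.0000, 0.0000)  (base)
link 0: phi[0] = 165 = 165 deg
  cos(165 deg) = -0.9659, sin(165 deg) = 0.2588
  joint[1] = (0.0000, 0.0000) + 1.1 * (-0.9659, 0.2588) = (0.0000 + -1.0625, 0.0000 + 0.2847) = (-1.0625, 0.2847)
link 1: phi[1] = 165 + -90 = 75 deg
  cos(75 deg) = 0.2588, sin(75 deg) = 0.9659
  joint[2] = (-1.0625, 0.2847) + 4.1 * (0.2588, 0.9659) = (-1.0625 + 1.0612, 0.2847 + 3.9603) = (-0.0014, 4.2450)
End effector: (-0.0014, 4.2450)

Answer: -0.0014 4.2450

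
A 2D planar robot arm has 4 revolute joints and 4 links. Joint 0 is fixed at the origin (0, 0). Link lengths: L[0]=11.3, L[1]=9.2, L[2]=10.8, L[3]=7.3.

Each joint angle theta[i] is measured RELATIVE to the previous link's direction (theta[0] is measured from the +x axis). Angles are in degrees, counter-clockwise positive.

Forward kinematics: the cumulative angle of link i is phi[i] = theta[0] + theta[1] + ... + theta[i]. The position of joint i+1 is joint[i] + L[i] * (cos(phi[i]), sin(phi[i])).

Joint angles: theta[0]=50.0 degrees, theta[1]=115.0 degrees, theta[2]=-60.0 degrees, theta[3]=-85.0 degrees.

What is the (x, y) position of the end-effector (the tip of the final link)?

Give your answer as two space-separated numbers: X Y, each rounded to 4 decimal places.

Answer: 2.4415 23.9662

Derivation:
joint[0] = (0.0000, 0.0000)  (base)
link 0: phi[0] = 50 = 50 deg
  cos(50 deg) = 0.6428, sin(50 deg) = 0.7660
  joint[1] = (0.0000, 0.0000) + 11.3 * (0.6428, 0.7660) = (0.0000 + 7.2635, 0.0000 + 8.6563) = (7.2635, 8.6563)
link 1: phi[1] = 50 + 115 = 165 deg
  cos(165 deg) = -0.9659, sin(165 deg) = 0.2588
  joint[2] = (7.2635, 8.6563) + 9.2 * (-0.9659, 0.2588) = (7.2635 + -8.8865, 8.6563 + 2.3811) = (-1.6230, 11.0374)
link 2: phi[2] = 50 + 115 + -60 = 105 deg
  cos(105 deg) = -0.2588, sin(105 deg) = 0.9659
  joint[3] = (-1.6230, 11.0374) + 10.8 * (-0.2588, 0.9659) = (-1.6230 + -2.7952, 11.0374 + 10.4320) = (-4.4183, 21.4694)
link 3: phi[3] = 50 + 115 + -60 + -85 = 20 deg
  cos(20 deg) = 0.9397, sin(20 deg) = 0.3420
  joint[4] = (-4.4183, 21.4694) + 7.3 * (0.9397, 0.3420) = (-4.4183 + 6.8598, 21.4694 + 2.4967) = (2.4415, 23.9662)
End effector: (2.4415, 23.9662)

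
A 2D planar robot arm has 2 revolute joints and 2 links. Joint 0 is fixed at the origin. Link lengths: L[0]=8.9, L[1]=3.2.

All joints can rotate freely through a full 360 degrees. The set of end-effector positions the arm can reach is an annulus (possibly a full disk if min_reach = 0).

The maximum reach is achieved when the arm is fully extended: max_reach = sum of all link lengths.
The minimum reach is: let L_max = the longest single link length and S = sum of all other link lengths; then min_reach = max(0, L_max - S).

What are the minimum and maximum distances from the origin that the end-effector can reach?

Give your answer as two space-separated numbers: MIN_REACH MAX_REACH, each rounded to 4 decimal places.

Link lengths: [8.9, 3.2]
max_reach = 8.9 + 3.2 = 12.1
L_max = max([8.9, 3.2]) = 8.9
S (sum of others) = 12.1 - 8.9 = 3.2
min_reach = max(0, 8.9 - 3.2) = max(0, 5.7) = 5.7

Answer: 5.7000 12.1000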